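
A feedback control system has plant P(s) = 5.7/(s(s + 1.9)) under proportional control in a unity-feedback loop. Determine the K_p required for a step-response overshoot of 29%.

From %OS = 100·exp(−πζ/√(1−ζ²)) = 29%, ζ = −ln(0.29)/√(π²+ln²(0.29)) = 0.3666.
Characteristic equation s² + 1.9s + 5.7K_p = 0 gives ζ = 1.9/(2√(5.7K_p)).
Setting ζ = 0.3666: √(5.7K_p) = 1.9/(2·0.3666) = 2.591, so K_p = 6.715/5.7 = 1.18.

K_p = 1.18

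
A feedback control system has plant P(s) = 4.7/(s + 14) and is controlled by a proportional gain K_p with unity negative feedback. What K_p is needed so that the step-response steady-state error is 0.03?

Steady-state error for a unit step on this type-0 loop is 1/(1 + K_p·P(0)).
P(0) = 0.3357. Require 1/(1 + K_p·0.3357) = 0.03, so 1 + 0.3357·K_p = 33.33.
K_p = (33.33 − 1)/0.3357 = 96.3.

K_p = 96.3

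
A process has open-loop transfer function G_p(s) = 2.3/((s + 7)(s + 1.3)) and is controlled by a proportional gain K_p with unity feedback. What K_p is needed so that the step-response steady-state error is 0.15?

K_p = 22.4

The loop is type 0, so e_ss(step) = 1/(1 + K_pos) with K_pos = K_p·G_p(0).
G_p(0) = 0.2527. Require 1/(1 + K_p·0.2527) = 0.15, so 1 + 0.2527·K_p = 6.667.
K_p = (6.667 − 1)/0.2527 = 22.4.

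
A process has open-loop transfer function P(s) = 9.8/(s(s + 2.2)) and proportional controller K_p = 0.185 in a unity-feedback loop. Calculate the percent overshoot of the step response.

The closed-loop denominator s² + 2.2s + 1.813 gives ω_n = √1.813 = 1.346 and ζ = 2.2/(2ω_n) = 0.8169.
%OS = 100·exp(−πζ/√(1−ζ²)) = 100·exp(−π·0.8169/√0.3326) = 1.17%.

1.17%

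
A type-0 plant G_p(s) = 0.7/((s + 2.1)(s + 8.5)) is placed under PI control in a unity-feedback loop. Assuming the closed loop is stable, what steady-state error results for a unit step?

0

The PI controller's integrator makes the forward path type 1, so e_ss to a step is zero.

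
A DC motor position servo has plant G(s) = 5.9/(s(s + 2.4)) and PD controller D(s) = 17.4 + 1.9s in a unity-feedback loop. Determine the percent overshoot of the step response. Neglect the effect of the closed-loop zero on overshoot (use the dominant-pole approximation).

5.8%

Forward path: (17.4 + 1.9s)·5.9/(s(s+2.4)). The closed-loop characteristic equation is s² + (2.4 + 5.9·1.9)s + 5.9·17.4 = 0.
That is s² + 13.61s + 102.7 = 0, so ω_n = 10.13 rad/s and ζ = 13.61/(2·10.13) = 0.6716.
%OS = 100·exp(−πζ/√(1−ζ²)) = 5.8%.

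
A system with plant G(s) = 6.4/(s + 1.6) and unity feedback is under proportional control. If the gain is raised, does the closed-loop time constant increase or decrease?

decrease

The closed-loop bandwidth 1.6+K_p·6.4 grows with K_p, so τ shrinks.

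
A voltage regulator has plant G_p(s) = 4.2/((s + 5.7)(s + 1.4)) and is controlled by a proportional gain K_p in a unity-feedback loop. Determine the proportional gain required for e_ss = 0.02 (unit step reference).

K_p = 93.1

Steady-state error for a unit step on this type-0 loop is 1/(1 + K_p·G_p(0)).
G_p(0) = 0.5263. Require 1/(1 + K_p·0.5263) = 0.02, so 1 + 0.5263·K_p = 50.
K_p = (50 − 1)/0.5263 = 93.1.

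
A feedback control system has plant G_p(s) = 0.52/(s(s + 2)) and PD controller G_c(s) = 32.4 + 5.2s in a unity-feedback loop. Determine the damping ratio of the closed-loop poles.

Forward path: (32.4 + 5.2s)·0.52/(s(s+2)). The closed-loop characteristic equation is s² + (2 + 0.52·5.2)s + 0.52·32.4 = 0.
That is s² + 4.704s + 16.85 = 0, so ω_n = 4.105 rad/s and ζ = 4.704/(2·4.105) = 0.573.

ζ = 0.573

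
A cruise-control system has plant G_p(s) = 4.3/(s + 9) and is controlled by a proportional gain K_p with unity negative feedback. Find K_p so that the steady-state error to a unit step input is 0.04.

For a type-0 loop with proportional control, e_ss = 1/(1 + K_p·G_p(0)).
G_p(0) = 0.4778. Require 1/(1 + K_p·0.4778) = 0.04, so 1 + 0.4778·K_p = 25.
K_p = (25 − 1)/0.4778 = 50.2.

K_p = 50.2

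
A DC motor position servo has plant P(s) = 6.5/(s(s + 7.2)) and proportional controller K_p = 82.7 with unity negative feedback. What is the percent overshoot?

61%

The closed-loop denominator s² + 7.2s + 537.6 gives ω_n = √537.6 = 23.19 and ζ = 7.2/(2ω_n) = 0.1553.
%OS = 100·exp(−πζ/√(1−ζ²)) = 100·exp(−π·0.1553/√0.9759) = 61%.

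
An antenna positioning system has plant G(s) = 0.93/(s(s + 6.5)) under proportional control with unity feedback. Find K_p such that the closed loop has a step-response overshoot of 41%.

K_p = 152

From %OS = 100·exp(−πζ/√(1−ζ²)) = 41%, ζ = −ln(0.41)/√(π²+ln²(0.41)) = 0.273.
Characteristic equation s² + 6.5s + 0.93K_p = 0 gives ζ = 6.5/(2√(0.93K_p)).
Setting ζ = 0.273: √(0.93K_p) = 6.5/(2·0.273) = 11.9, so K_p = 141.7/0.93 = 152.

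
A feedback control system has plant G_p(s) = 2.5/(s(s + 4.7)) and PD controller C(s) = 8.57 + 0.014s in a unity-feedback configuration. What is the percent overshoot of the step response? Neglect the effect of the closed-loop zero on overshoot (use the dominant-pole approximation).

15.4%

Forward path: (8.57 + 0.014s)·2.5/(s(s+4.7)). The closed-loop characteristic equation is s² + (4.7 + 2.5·0.014)s + 2.5·8.57 = 0.
That is s² + 4.735s + 21.43 = 0, so ω_n = 4.629 rad/s and ζ = 4.735/(2·4.629) = 0.5115.
%OS = 100·exp(−πζ/√(1−ζ²)) = 15.4%.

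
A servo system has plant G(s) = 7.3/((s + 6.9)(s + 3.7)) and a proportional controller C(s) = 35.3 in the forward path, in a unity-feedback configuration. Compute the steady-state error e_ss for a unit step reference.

0.0901

The loop is type 0. Static position error constant K_pos = C(0)·G(0) = 35.3·0.2859 = 10.09.
Steady-state error to a unit step: e_ss = 1/(1+K_pos) = 1/11.09 = 0.0901.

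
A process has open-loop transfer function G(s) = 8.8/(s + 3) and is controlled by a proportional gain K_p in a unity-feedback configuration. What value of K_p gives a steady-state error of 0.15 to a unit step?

Steady-state error for a unit step on this type-0 loop is 1/(1 + K_p·G(0)).
G(0) = 2.933. Require 1/(1 + K_p·2.933) = 0.15, so 1 + 2.933·K_p = 6.667.
K_p = (6.667 − 1)/2.933 = 1.93.

K_p = 1.93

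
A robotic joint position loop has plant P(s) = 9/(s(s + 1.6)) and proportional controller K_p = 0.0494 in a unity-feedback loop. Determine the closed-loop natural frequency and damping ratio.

ω_n = 0.667 rad/s, ζ = 1.2

With unity feedback the closed-loop characteristic equation is s² + 1.6s + 0.0494·9 = s² + 1.6s + 0.4446 = 0.
Matching s² + 2ζω_n s + ω_n²: ω_n = √0.4446 = 0.6668 rad/s and 2ζω_n = 1.6, so ζ = 1.6/(2·0.6668) = 1.2.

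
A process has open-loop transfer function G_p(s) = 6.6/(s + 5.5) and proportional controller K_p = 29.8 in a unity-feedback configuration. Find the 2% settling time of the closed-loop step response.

Closed-loop transfer function: T(s) = K_p·G_p(s)/(1 + K_p·G_p(s)) = 196.7/(s + 5.5 + 196.7) = 196.7/(s + 202.2).
Time constant τ = 1/202.2 = 0.004946 s, so the 2% settling time is about 4τ = 0.0198 s.

T_s ≈ 0.0198 s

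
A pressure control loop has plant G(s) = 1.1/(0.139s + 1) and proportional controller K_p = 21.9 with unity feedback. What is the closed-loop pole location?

Closed loop: T(s) = K_p·G/(1+K_p·G) = 24.09/(0.139s + 1 + 24.09), with pole at s = −(1 + 24.09)/0.139 = −180.5.

s = -180.5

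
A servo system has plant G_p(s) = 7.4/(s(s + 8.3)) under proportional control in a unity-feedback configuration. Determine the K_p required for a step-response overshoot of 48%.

K_p = 45

From %OS = 100·exp(−πζ/√(1−ζ²)) = 48%, ζ = −ln(0.48)/√(π²+ln²(0.48)) = 0.2275.
Characteristic equation s² + 8.3s + 7.4K_p = 0 gives ζ = 8.3/(2√(7.4K_p)).
Setting ζ = 0.2275: √(7.4K_p) = 8.3/(2·0.2275) = 18.24, so K_p = 332.8/7.4 = 45.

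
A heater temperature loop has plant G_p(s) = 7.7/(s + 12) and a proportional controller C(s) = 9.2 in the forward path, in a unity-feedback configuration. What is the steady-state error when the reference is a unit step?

The loop is type 0. Static position error constant K_pos = C(0)·G_p(0) = 9.2·0.6417 = 5.903.
Steady-state error to a unit step: e_ss = 1/(1+K_pos) = 1/6.903 = 0.145.

0.145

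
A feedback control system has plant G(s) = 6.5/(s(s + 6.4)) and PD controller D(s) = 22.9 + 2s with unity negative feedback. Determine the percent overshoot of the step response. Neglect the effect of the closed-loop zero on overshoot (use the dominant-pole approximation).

1.63%

Forward path: (22.9 + 2s)·6.5/(s(s+6.4)). The closed-loop characteristic equation is s² + (6.4 + 6.5·2)s + 6.5·22.9 = 0.
That is s² + 19.4s + 148.8 = 0, so ω_n = 12.2 rad/s and ζ = 19.4/(2·12.2) = 0.7951.
%OS = 100·exp(−πζ/√(1−ζ²)) = 1.63%.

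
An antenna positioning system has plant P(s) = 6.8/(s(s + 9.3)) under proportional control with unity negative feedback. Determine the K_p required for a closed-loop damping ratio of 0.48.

K_p = 13.8

Closed-loop characteristic equation: s² + 9.3s + K_p·6.8 = 0.
So ω_n = √(6.8K_p) and 2ζω_n = 9.3, giving ζ = 9.3/(2√(6.8K_p)).
Setting ζ = 0.48: √(6.8K_p) = 9.3/(2·0.48) = 9.688, so K_p = 93.85/6.8 = 13.8.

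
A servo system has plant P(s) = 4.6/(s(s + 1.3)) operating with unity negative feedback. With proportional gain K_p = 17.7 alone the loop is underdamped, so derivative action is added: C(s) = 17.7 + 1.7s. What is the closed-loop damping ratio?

ζ = 0.505

Forward path: (17.7 + 1.7s)·4.6/(s(s+1.3)). The closed-loop characteristic equation is s² + (1.3 + 4.6·1.7)s + 4.6·17.7 = 0.
That is s² + 9.12s + 81.42 = 0, so ω_n = 9.023 rad/s and ζ = 9.12/(2·9.023) = 0.5054.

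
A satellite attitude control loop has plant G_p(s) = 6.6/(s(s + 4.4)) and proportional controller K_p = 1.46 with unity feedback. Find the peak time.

T_p = 1.43 s

The closed-loop denominator s² + 4.4s + 9.636 gives ω_n = √9.636 = 3.104 and ζ = 4.4/(2ω_n) = 0.7087.
Damped frequency ω_d = ω_n√(1−ζ²) = 2.19 rad/s, so peak time T_p = π/ω_d = 1.43 s.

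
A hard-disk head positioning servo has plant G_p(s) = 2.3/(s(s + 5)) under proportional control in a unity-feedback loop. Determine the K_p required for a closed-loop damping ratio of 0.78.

K_p = 4.47

Closed-loop characteristic equation: s² + 5s + K_p·2.3 = 0.
So ω_n = √(2.3K_p) and 2ζω_n = 5, giving ζ = 5/(2√(2.3K_p)).
Setting ζ = 0.78: √(2.3K_p) = 5/(2·0.78) = 3.205, so K_p = 10.27/2.3 = 4.47.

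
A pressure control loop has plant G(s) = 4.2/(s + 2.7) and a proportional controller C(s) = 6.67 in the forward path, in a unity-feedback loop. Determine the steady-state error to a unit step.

The loop is type 0. Static position error constant K_pos = C(0)·G(0) = 6.67·1.556 = 10.38.
Steady-state error to a unit step: e_ss = 1/(1+K_pos) = 1/11.38 = 0.0879.

0.0879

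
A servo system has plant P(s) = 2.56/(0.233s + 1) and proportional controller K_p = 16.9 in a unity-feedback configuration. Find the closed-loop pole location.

Closed loop: T(s) = K_p·P/(1+K_p·P) = 43.26/(0.233s + 1 + 43.26), with pole at s = −(1 + 43.26)/0.233 = −190.

s = -190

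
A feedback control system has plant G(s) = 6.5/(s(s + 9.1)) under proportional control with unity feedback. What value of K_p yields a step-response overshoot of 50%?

From %OS = 100·exp(−πζ/√(1−ζ²)) = 50%, ζ = −ln(0.5)/√(π²+ln²(0.5)) = 0.2155.
Characteristic equation s² + 9.1s + 6.5K_p = 0 gives ζ = 9.1/(2√(6.5K_p)).
Setting ζ = 0.2155: √(6.5K_p) = 9.1/(2·0.2155) = 21.12, so K_p = 446/6.5 = 68.6.

K_p = 68.6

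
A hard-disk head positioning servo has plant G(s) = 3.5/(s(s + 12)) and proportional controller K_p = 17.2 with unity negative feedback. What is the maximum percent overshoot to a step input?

Closed-loop characteristic equation: s² + 12s + 60.2 = 0, so ω_n = 7.759 rad/s and ζ = 12/(2·7.759) = 0.7733.
%OS = 100·exp(−πζ/√(1−ζ²)) = 100·exp(−π·0.7733/√0.402) = 2.17%.

2.17%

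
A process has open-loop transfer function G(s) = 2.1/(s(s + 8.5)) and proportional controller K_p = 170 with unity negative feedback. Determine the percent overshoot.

From 1 + K_pG(s) = 0: s² + 8.5s + 357 = 0 ⇒ ω_n = 18.89, ζ = 0.2249.
%OS = 100·exp(−πζ/√(1−ζ²)) = 100·exp(−π·0.2249/√0.9494) = 48.4%.

48.4%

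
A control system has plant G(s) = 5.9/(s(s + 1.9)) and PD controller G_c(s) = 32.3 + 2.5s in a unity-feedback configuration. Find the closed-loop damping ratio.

Forward path: (32.3 + 2.5s)·5.9/(s(s+1.9)). The closed-loop characteristic equation is s² + (1.9 + 5.9·2.5)s + 5.9·32.3 = 0.
That is s² + 16.65s + 190.6 = 0, so ω_n = 13.8 rad/s and ζ = 16.65/(2·13.8) = 0.6031.

ζ = 0.603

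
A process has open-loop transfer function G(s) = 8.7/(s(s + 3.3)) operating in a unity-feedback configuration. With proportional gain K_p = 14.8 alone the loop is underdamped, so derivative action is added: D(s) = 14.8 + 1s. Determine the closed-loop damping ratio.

ζ = 0.529

Forward path: (14.8 + 1s)·8.7/(s(s+3.3)). The closed-loop characteristic equation is s² + (3.3 + 8.7·1)s + 8.7·14.8 = 0.
That is s² + 12s + 128.8 = 0, so ω_n = 11.35 rad/s and ζ = 12/(2·11.35) = 0.5288.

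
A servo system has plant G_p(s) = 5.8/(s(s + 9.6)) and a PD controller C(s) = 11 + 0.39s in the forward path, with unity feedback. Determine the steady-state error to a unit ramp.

0.15

The loop has one pole at the origin (type 1). Velocity error constant K_v = lim_{s→0} s·C(s)G_p(s) = 11·5.8/9.6 = 6.646.
Steady-state error to a unit ramp: e_ss = 1/K_v = 0.15.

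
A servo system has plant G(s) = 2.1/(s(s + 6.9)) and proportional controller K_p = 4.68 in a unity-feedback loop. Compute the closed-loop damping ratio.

ζ = 1.1

With unity feedback the closed-loop characteristic equation is s² + 6.9s + 4.68·2.1 = s² + 6.9s + 9.828 = 0.
So ω_n² = 9.828 ⇒ ω_n = 3.135 rad/s, and ζ = 6.9/(2ω_n) = 1.1.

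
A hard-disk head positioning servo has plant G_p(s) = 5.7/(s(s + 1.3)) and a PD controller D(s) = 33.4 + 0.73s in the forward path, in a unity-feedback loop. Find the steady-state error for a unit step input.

0

The open loop D(s)G_p(s) has a pole at the origin (type 1), so the static position error constant is infinite and e_ss = 1/(1+∞) = 0.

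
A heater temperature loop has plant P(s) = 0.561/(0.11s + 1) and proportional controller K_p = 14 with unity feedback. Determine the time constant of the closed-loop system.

Closed loop: T(s) = K_p·P/(1+K_p·P) = 7.854/(0.11s + 1 + 7.854), with pole at s = −(1 + 7.854)/0.11 = −80.49.
Closed-loop time constant τ = 1/80.49 = 0.0124 s.

τ = 0.0124 s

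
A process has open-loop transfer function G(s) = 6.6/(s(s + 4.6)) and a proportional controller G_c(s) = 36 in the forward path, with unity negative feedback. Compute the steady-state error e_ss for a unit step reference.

The open loop G_c(s)G(s) has a pole at the origin (type 1), so the static position error constant is infinite and e_ss = 1/(1+∞) = 0.

0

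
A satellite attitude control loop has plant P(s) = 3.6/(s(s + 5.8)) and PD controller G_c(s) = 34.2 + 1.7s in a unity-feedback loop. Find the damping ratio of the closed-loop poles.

ζ = 0.537

Forward path: (34.2 + 1.7s)·3.6/(s(s+5.8)). The closed-loop characteristic equation is s² + (5.8 + 3.6·1.7)s + 3.6·34.2 = 0.
That is s² + 11.92s + 123.1 = 0, so ω_n = 11.1 rad/s and ζ = 11.92/(2·11.1) = 0.5371.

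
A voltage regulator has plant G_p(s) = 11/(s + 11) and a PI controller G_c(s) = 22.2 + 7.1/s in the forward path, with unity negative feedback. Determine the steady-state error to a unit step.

The open loop G_c(s)G_p(s) has a pole at the origin (type 1), so the static position error constant is infinite and e_ss = 1/(1+∞) = 0.

0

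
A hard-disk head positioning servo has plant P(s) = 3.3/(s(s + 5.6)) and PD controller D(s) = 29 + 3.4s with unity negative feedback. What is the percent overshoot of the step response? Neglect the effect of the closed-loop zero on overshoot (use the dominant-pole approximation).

Forward path: (29 + 3.4s)·3.3/(s(s+5.6)). The closed-loop characteristic equation is s² + (5.6 + 3.3·3.4)s + 3.3·29 = 0.
That is s² + 16.82s + 95.7 = 0, so ω_n = 9.783 rad/s and ζ = 16.82/(2·9.783) = 0.8597.
%OS = 100·exp(−πζ/√(1−ζ²)) = 0.506%.

0.506%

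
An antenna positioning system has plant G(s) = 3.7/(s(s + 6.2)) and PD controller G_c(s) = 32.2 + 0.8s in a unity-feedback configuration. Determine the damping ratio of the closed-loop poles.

ζ = 0.42

Forward path: (32.2 + 0.8s)·3.7/(s(s+6.2)). The closed-loop characteristic equation is s² + (6.2 + 3.7·0.8)s + 3.7·32.2 = 0.
That is s² + 9.16s + 119.1 = 0, so ω_n = 10.92 rad/s and ζ = 9.16/(2·10.92) = 0.4196.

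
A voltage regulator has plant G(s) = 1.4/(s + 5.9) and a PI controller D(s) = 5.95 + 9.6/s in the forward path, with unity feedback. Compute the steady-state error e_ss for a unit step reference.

0

The open loop D(s)G(s) has a pole at the origin (type 1), so the static position error constant is infinite and e_ss = 1/(1+∞) = 0.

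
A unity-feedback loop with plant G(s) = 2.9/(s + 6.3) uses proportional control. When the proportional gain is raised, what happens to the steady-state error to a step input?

e_ss = 1/(1 + K_p·G(0)); a larger K_p raises the denominator, so e_ss decreases.

decrease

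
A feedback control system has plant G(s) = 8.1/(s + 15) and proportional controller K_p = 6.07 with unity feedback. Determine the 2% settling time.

Closed-loop transfer function: T(s) = K_p·G(s)/(1 + K_p·G(s)) = 49.17/(s + 15 + 49.17) = 49.17/(s + 64.17).
Time constant τ = 1/64.17 = 0.01558 s, so the 2% settling time is about 4τ = 0.0623 s.

T_s ≈ 0.0623 s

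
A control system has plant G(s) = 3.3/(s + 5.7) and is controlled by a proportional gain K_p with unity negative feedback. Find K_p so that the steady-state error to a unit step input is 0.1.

The loop is type 0, so e_ss(step) = 1/(1 + K_pos) with K_pos = K_p·G(0).
G(0) = 0.5789. Require 1/(1 + K_p·0.5789) = 0.1, so 1 + 0.5789·K_p = 10.
K_p = (10 − 1)/0.5789 = 15.5.

K_p = 15.5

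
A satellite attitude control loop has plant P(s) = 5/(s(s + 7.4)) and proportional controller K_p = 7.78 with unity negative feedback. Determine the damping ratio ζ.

ζ = 0.593

The closed-loop denominator is s(s+7.4) + 7.78·5 = s² + 7.4s + 38.9.
Matching s² + 2ζω_n s + ω_n²: ω_n = √38.9 = 6.237 rad/s and 2ζω_n = 7.4, so ζ = 7.4/(2·6.237) = 0.593.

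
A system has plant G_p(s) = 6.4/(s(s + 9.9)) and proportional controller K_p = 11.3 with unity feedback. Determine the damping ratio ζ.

The closed-loop denominator is s(s+9.9) + 11.3·6.4 = s² + 9.9s + 72.32.
So ω_n² = 72.32 ⇒ ω_n = 8.504 rad/s, and ζ = 9.9/(2ω_n) = 0.582.

ζ = 0.582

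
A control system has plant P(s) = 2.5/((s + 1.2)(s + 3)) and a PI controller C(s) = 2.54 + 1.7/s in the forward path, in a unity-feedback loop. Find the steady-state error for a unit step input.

The open loop C(s)P(s) has a pole at the origin (type 1), so the static position error constant is infinite and e_ss = 1/(1+∞) = 0.

0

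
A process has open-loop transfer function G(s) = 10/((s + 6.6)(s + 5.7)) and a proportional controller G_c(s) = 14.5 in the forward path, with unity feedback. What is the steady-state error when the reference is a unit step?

The loop is type 0. Static position error constant K_pos = G_c(0)·G(0) = 14.5·0.2658 = 3.854.
Steady-state error to a unit step: e_ss = 1/(1+K_pos) = 1/4.854 = 0.206.

0.206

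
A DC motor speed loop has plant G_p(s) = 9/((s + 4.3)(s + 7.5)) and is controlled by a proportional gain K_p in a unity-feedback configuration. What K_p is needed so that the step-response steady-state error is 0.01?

The loop is type 0, so e_ss(step) = 1/(1 + K_pos) with K_pos = K_p·G_p(0).
G_p(0) = 0.2791. Require 1/(1 + K_p·0.2791) = 0.01, so 1 + 0.2791·K_p = 100.
K_p = (100 − 1)/0.2791 = 355.

K_p = 355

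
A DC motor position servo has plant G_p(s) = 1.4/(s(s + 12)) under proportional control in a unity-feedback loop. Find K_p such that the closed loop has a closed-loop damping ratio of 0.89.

K_p = 32.5

Closed-loop characteristic equation: s² + 12s + K_p·1.4 = 0.
So ω_n = √(1.4K_p) and 2ζω_n = 12, giving ζ = 12/(2√(1.4K_p)).
Setting ζ = 0.89: √(1.4K_p) = 12/(2·0.89) = 6.742, so K_p = 45.45/1.4 = 32.5.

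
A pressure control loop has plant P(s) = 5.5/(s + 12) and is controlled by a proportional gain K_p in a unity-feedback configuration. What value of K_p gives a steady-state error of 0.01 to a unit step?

For a type-0 loop with proportional control, e_ss = 1/(1 + K_p·P(0)).
P(0) = 0.4583. Require 1/(1 + K_p·0.4583) = 0.01, so 1 + 0.4583·K_p = 100.
K_p = (100 − 1)/0.4583 = 216.

K_p = 216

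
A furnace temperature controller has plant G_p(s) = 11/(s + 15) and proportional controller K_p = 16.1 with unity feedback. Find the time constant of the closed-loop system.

Closed-loop transfer function: T(s) = K_p·G_p(s)/(1 + K_p·G_p(s)) = 177.1/(s + 15 + 177.1) = 177.1/(s + 192.1).
Time constant τ = 1/192.1 = 0.00521 s.

τ = 0.00521 s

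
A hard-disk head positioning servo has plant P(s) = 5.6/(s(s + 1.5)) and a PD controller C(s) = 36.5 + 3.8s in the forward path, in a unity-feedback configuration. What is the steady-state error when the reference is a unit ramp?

The loop has one pole at the origin (type 1). Velocity error constant K_v = lim_{s→0} s·C(s)P(s) = 36.5·5.6/1.5 = 136.3.
Steady-state error to a unit ramp: e_ss = 1/K_v = 0.00734.

0.00734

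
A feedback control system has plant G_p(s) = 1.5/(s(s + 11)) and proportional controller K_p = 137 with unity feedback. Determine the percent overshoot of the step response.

27.1%

Closed-loop characteristic equation: s² + 11s + 205.5 = 0, so ω_n = 14.34 rad/s and ζ = 11/(2·14.34) = 0.3837.
%OS = 100·exp(−πζ/√(1−ζ²)) = 100·exp(−π·0.3837/√0.8528) = 27.1%.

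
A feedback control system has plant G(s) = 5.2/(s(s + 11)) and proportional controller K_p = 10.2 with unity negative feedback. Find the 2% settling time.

T_s ≈ 0.727 s

Closed-loop characteristic equation: s² + 11s + 53.04 = 0, so ω_n = 7.283 rad/s and ζ = 11/(2·7.283) = 0.7552.
2% settling time T_s ≈ 4/(ζω_n) = 4/5.5 = 0.727 s.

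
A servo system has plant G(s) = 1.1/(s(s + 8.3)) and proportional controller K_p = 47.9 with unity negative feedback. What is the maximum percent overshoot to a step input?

The closed-loop denominator s² + 8.3s + 52.69 gives ω_n = √52.69 = 7.259 and ζ = 8.3/(2ω_n) = 0.5717.
%OS = 100·exp(−πζ/√(1−ζ²)) = 100·exp(−π·0.5717/√0.6731) = 11.2%.

11.2%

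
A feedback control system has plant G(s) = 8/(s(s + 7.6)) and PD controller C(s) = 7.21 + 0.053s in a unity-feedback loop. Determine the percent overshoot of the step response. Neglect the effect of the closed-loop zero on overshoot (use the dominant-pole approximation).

Forward path: (7.21 + 0.053s)·8/(s(s+7.6)). The closed-loop characteristic equation is s² + (7.6 + 8·0.053)s + 8·7.21 = 0.
That is s² + 8.024s + 57.68 = 0, so ω_n = 7.595 rad/s and ζ = 8.024/(2·7.595) = 0.5283.
%OS = 100·exp(−πζ/√(1−ζ²)) = 14.2%.

14.2%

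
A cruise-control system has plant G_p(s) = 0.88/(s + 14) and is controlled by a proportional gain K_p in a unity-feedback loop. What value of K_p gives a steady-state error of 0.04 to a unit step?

K_p = 382

For a type-0 loop with proportional control, e_ss = 1/(1 + K_p·G_p(0)).
G_p(0) = 0.06286. Require 1/(1 + K_p·0.06286) = 0.04, so 1 + 0.06286·K_p = 25.
K_p = (25 − 1)/0.06286 = 382.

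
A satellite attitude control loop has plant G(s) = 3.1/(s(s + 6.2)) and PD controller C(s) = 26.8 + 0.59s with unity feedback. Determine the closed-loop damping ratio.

ζ = 0.44

Forward path: (26.8 + 0.59s)·3.1/(s(s+6.2)). The closed-loop characteristic equation is s² + (6.2 + 3.1·0.59)s + 3.1·26.8 = 0.
That is s² + 8.029s + 83.08 = 0, so ω_n = 9.115 rad/s and ζ = 8.029/(2·9.115) = 0.4404.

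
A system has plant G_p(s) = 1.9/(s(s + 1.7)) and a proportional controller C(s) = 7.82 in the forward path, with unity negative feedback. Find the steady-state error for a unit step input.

0

The open loop C(s)G_p(s) has a pole at the origin (type 1), so the static position error constant is infinite and e_ss = 1/(1+∞) = 0.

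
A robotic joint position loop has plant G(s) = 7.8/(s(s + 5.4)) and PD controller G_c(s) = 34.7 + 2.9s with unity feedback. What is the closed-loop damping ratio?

Forward path: (34.7 + 2.9s)·7.8/(s(s+5.4)). The closed-loop characteristic equation is s² + (5.4 + 7.8·2.9)s + 7.8·34.7 = 0.
That is s² + 28.02s + 270.7 = 0, so ω_n = 16.45 rad/s and ζ = 28.02/(2·16.45) = 0.8516.

ζ = 0.852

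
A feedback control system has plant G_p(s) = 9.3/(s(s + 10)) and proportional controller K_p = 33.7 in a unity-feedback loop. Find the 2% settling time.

Closed-loop characteristic equation: s² + 10s + 313.4 = 0, so ω_n = 17.7 rad/s and ζ = 10/(2·17.7) = 0.2824.
2% settling time T_s ≈ 4/(ζω_n) = 4/5 = 0.8 s.

T_s ≈ 0.8 s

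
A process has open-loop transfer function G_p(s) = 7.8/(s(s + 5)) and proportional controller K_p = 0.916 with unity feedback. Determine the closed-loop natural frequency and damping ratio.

The closed-loop denominator is s(s+5) + 0.916·7.8 = s² + 5s + 7.145.
Matching s² + 2ζω_n s + ω_n²: ω_n = √7.145 = 2.673 rad/s and 2ζω_n = 5, so ζ = 5/(2·2.673) = 0.935.

ω_n = 2.67 rad/s, ζ = 0.935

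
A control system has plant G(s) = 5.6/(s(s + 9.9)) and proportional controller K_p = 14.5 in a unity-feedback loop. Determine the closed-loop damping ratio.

ζ = 0.549

The closed-loop denominator is s(s+9.9) + 14.5·5.6 = s² + 9.9s + 81.2.
So ω_n² = 81.2 ⇒ ω_n = 9.011 rad/s, and ζ = 9.9/(2ω_n) = 0.549.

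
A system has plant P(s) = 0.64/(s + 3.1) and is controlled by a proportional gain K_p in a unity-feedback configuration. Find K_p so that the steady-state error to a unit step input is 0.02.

K_p = 237

Steady-state error for a unit step on this type-0 loop is 1/(1 + K_p·P(0)).
P(0) = 0.2065. Require 1/(1 + K_p·0.2065) = 0.02, so 1 + 0.2065·K_p = 50.
K_p = (50 − 1)/0.2065 = 237.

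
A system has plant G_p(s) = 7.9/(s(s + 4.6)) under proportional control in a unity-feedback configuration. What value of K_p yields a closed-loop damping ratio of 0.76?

Closed-loop characteristic equation: s² + 4.6s + K_p·7.9 = 0.
So ω_n = √(7.9K_p) and 2ζω_n = 4.6, giving ζ = 4.6/(2√(7.9K_p)).
Setting ζ = 0.76: √(7.9K_p) = 4.6/(2·0.76) = 3.026, so K_p = 9.159/7.9 = 1.16.

K_p = 1.16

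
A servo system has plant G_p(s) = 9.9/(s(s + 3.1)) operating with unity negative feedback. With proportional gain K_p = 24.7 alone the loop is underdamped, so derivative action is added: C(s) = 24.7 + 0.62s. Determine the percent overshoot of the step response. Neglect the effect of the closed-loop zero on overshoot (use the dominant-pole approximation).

Forward path: (24.7 + 0.62s)·9.9/(s(s+3.1)). The closed-loop characteristic equation is s² + (3.1 + 9.9·0.62)s + 9.9·24.7 = 0.
That is s² + 9.238s + 244.5 = 0, so ω_n = 15.64 rad/s and ζ = 9.238/(2·15.64) = 0.2954.
%OS = 100·exp(−πζ/√(1−ζ²)) = 37.9%.

37.9%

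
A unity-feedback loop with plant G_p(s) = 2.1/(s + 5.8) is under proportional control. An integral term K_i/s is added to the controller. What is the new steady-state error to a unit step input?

0

The integrator makes K_pos = lim_{s→0} C(s)G(s) infinite, so e_ss = 1/(1+K_pos) = 0.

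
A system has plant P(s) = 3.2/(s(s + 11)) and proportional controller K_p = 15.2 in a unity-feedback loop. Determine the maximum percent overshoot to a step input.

1.78%

The closed-loop denominator s² + 11s + 48.64 gives ω_n = √48.64 = 6.974 and ζ = 11/(2ω_n) = 0.7886.
%OS = 100·exp(−πζ/√(1−ζ²)) = 100·exp(−π·0.7886/√0.3781) = 1.78%.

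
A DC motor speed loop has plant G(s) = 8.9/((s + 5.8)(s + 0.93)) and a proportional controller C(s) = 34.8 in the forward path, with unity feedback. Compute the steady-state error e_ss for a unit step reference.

0.0171

The loop is type 0. Static position error constant K_pos = C(0)·G(0) = 34.8·1.65 = 57.42.
Steady-state error to a unit step: e_ss = 1/(1+K_pos) = 1/58.42 = 0.0171.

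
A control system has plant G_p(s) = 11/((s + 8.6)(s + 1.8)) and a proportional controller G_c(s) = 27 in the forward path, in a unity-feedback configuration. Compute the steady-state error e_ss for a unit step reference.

The loop is type 0. Static position error constant K_pos = G_c(0)·G_p(0) = 27·0.7106 = 19.19.
Steady-state error to a unit step: e_ss = 1/(1+K_pos) = 1/20.19 = 0.0495.

0.0495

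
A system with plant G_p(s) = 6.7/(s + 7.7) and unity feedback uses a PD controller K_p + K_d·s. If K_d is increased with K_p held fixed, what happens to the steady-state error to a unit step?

unchanged

At s = 0 the derivative term contributes nothing: C(0) = K_p regardless of K_d, so K_pos = K_p·G_p(0) and e_ss are unchanged.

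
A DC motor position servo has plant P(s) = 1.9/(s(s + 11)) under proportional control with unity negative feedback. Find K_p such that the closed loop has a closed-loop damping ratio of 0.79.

K_p = 25.5

Closed-loop characteristic equation: s² + 11s + K_p·1.9 = 0.
So ω_n = √(1.9K_p) and 2ζω_n = 11, giving ζ = 11/(2√(1.9K_p)).
Setting ζ = 0.79: √(1.9K_p) = 11/(2·0.79) = 6.962, so K_p = 48.47/1.9 = 25.5.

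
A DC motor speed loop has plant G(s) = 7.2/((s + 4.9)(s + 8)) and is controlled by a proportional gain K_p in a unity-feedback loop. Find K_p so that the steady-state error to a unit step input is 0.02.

Steady-state error for a unit step on this type-0 loop is 1/(1 + K_p·G(0)).
G(0) = 0.1837. Require 1/(1 + K_p·0.1837) = 0.02, so 1 + 0.1837·K_p = 50.
K_p = (50 − 1)/0.1837 = 267.

K_p = 267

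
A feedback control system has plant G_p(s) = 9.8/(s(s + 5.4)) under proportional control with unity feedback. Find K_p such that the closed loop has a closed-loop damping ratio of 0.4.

Closed-loop characteristic equation: s² + 5.4s + K_p·9.8 = 0.
So ω_n = √(9.8K_p) and 2ζω_n = 5.4, giving ζ = 5.4/(2√(9.8K_p)).
Setting ζ = 0.4: √(9.8K_p) = 5.4/(2·0.4) = 6.75, so K_p = 45.56/9.8 = 4.65.

K_p = 4.65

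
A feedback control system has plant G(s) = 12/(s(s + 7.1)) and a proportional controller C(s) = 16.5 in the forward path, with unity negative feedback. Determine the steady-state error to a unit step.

The open loop C(s)G(s) has a pole at the origin (type 1), so the static position error constant is infinite and e_ss = 1/(1+∞) = 0.

0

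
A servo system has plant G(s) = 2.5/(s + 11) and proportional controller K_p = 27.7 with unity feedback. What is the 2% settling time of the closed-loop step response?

T_s ≈ 0.0498 s

Closed-loop transfer function: T(s) = K_p·G(s)/(1 + K_p·G(s)) = 69.25/(s + 11 + 69.25) = 69.25/(s + 80.25).
Time constant τ = 1/80.25 = 0.01246 s, so the 2% settling time is about 4τ = 0.0498 s.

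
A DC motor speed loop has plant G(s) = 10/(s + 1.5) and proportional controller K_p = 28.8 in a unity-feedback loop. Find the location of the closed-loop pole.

Closed-loop transfer function: T(s) = K_p·G(s)/(1 + K_p·G(s)) = 288/(s + 1.5 + 288) = 288/(s + 289.5).
The closed-loop pole is at s = −289.5.

s = -289.5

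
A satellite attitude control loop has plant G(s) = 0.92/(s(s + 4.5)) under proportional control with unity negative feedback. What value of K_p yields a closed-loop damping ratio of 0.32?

K_p = 53.7

Closed-loop characteristic equation: s² + 4.5s + K_p·0.92 = 0.
So ω_n = √(0.92K_p) and 2ζω_n = 4.5, giving ζ = 4.5/(2√(0.92K_p)).
Setting ζ = 0.32: √(0.92K_p) = 4.5/(2·0.32) = 7.031, so K_p = 49.44/0.92 = 53.7.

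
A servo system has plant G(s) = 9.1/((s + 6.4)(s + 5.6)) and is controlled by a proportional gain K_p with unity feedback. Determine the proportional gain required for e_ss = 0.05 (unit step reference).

K_p = 74.8

Steady-state error for a unit step on this type-0 loop is 1/(1 + K_p·G(0)).
G(0) = 0.2539. Require 1/(1 + K_p·0.2539) = 0.05, so 1 + 0.2539·K_p = 20.
K_p = (20 − 1)/0.2539 = 74.8.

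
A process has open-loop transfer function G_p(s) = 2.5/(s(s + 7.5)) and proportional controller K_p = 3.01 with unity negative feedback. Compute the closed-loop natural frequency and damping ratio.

ω_n = 2.74 rad/s, ζ = 1.37

With unity feedback the closed-loop characteristic equation is s² + 7.5s + 3.01·2.5 = s² + 7.5s + 7.525 = 0.
Matching s² + 2ζω_n s + ω_n²: ω_n = √7.525 = 2.743 rad/s and 2ζω_n = 7.5, so ζ = 7.5/(2·2.743) = 1.37.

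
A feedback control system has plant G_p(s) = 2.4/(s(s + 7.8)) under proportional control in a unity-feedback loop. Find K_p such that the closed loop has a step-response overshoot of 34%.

K_p = 60.1

From %OS = 100·exp(−πζ/√(1−ζ²)) = 34%, ζ = −ln(0.34)/√(π²+ln²(0.34)) = 0.3248.
Characteristic equation s² + 7.8s + 2.4K_p = 0 gives ζ = 7.8/(2√(2.4K_p)).
Setting ζ = 0.3248: √(2.4K_p) = 7.8/(2·0.3248) = 12.01, so K_p = 144.2/2.4 = 60.1.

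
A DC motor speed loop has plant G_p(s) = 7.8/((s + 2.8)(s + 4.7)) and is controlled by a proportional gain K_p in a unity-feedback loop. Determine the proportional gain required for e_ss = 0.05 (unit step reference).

K_p = 32.1

For a type-0 loop with proportional control, e_ss = 1/(1 + K_p·G_p(0)).
G_p(0) = 0.5927. Require 1/(1 + K_p·0.5927) = 0.05, so 1 + 0.5927·K_p = 20.
K_p = (20 − 1)/0.5927 = 32.1.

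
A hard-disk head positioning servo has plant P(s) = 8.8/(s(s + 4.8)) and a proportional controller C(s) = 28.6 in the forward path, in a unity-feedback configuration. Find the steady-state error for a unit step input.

0

The open loop C(s)P(s) has a pole at the origin (type 1), so the static position error constant is infinite and e_ss = 1/(1+∞) = 0.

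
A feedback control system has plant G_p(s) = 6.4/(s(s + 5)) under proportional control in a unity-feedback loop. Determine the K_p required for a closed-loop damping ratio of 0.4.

Closed-loop characteristic equation: s² + 5s + K_p·6.4 = 0.
So ω_n = √(6.4K_p) and 2ζω_n = 5, giving ζ = 5/(2√(6.4K_p)).
Setting ζ = 0.4: √(6.4K_p) = 5/(2·0.4) = 6.25, so K_p = 39.06/6.4 = 6.1.

K_p = 6.1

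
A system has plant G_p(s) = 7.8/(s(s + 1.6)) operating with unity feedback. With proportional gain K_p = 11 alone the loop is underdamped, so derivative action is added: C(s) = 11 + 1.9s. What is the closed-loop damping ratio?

ζ = 0.886

Forward path: (11 + 1.9s)·7.8/(s(s+1.6)). The closed-loop characteristic equation is s² + (1.6 + 7.8·1.9)s + 7.8·11 = 0.
That is s² + 16.42s + 85.8 = 0, so ω_n = 9.263 rad/s and ζ = 16.42/(2·9.263) = 0.8863.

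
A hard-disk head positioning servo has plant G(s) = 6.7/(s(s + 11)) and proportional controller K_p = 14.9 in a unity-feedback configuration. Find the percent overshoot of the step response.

12.6%

The closed-loop denominator s² + 11s + 99.83 gives ω_n = √99.83 = 9.991 and ζ = 11/(2ω_n) = 0.5505.
%OS = 100·exp(−πζ/√(1−ζ²)) = 100·exp(−π·0.5505/√0.697) = 12.6%.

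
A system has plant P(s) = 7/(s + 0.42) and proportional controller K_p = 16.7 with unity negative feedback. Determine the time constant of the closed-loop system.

Closed-loop transfer function: T(s) = K_p·P(s)/(1 + K_p·P(s)) = 116.9/(s + 0.42 + 116.9) = 116.9/(s + 117.3).
Time constant τ = 1/117.3 = 0.00852 s.

τ = 0.00852 s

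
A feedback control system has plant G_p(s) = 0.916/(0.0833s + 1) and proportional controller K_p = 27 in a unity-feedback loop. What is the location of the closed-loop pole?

s = -308.9

Closed loop: T(s) = K_p·G_p/(1+K_p·G_p) = 24.73/(0.0833s + 1 + 24.73), with pole at s = −(1 + 24.73)/0.0833 = −308.9.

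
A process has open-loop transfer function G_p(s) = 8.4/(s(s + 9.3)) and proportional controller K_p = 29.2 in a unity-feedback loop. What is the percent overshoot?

37.7%

Closed-loop characteristic equation: s² + 9.3s + 245.3 = 0, so ω_n = 15.66 rad/s and ζ = 9.3/(2·15.66) = 0.2969.
%OS = 100·exp(−πζ/√(1−ζ²)) = 100·exp(−π·0.2969/√0.9118) = 37.7%.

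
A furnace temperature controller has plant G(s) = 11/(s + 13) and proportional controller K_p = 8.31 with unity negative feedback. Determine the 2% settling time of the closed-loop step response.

Closed-loop transfer function: T(s) = K_p·G(s)/(1 + K_p·G(s)) = 91.41/(s + 13 + 91.41) = 91.41/(s + 104.4).
Time constant τ = 1/104.4 = 0.009578 s, so the 2% settling time is about 4τ = 0.0383 s.

T_s ≈ 0.0383 s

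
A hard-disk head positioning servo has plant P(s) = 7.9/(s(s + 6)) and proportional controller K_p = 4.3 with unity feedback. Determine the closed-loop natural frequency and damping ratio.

1 + K_p·P(s) = 0 gives s² + 6s + 33.97 = 0.
So ω_n² = 33.97 ⇒ ω_n = 5.828 rad/s, and ζ = 6/(2ω_n) = 0.515.

ω_n = 5.83 rad/s, ζ = 0.515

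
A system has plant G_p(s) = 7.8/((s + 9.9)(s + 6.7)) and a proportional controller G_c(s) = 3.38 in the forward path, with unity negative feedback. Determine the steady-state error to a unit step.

0.716

The loop is type 0. Static position error constant K_pos = G_c(0)·G_p(0) = 3.38·0.1176 = 0.3975.
Steady-state error to a unit step: e_ss = 1/(1+K_pos) = 1/1.397 = 0.716.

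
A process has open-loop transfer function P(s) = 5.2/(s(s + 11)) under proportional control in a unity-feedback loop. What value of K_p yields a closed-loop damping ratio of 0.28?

Closed-loop characteristic equation: s² + 11s + K_p·5.2 = 0.
So ω_n = √(5.2K_p) and 2ζω_n = 11, giving ζ = 11/(2√(5.2K_p)).
Setting ζ = 0.28: √(5.2K_p) = 11/(2·0.28) = 19.64, so K_p = 385.8/5.2 = 74.2.

K_p = 74.2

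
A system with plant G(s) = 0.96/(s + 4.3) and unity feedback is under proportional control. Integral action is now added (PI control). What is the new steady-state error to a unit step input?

0

Adding integral action puts a pole at s = 0 in the forward path, raising the system type to 1; a type-1 loop has zero steady-state error to a step.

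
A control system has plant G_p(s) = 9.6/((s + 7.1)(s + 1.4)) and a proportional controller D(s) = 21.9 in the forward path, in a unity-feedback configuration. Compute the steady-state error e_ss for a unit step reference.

The loop is type 0. Static position error constant K_pos = D(0)·G_p(0) = 21.9·0.9658 = 21.15.
Steady-state error to a unit step: e_ss = 1/(1+K_pos) = 1/22.15 = 0.0451.

0.0451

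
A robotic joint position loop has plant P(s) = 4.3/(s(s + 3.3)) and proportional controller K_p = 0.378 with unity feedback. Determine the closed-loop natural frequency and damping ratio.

ω_n = 1.27 rad/s, ζ = 1.29

The closed-loop denominator is s(s+3.3) + 0.378·4.3 = s² + 3.3s + 1.625.
So ω_n² = 1.625 ⇒ ω_n = 1.275 rad/s, and ζ = 3.3/(2ω_n) = 1.29.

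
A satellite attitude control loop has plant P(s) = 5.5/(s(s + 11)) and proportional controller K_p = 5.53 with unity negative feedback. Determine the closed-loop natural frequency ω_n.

ω_n = 5.51 rad/s

1 + K_p·P(s) = 0 gives s² + 11s + 30.42 = 0.
So ω_n² = 30.42 ⇒ ω_n = 5.515 rad/s, and ζ = 11/(2ω_n) = 0.997.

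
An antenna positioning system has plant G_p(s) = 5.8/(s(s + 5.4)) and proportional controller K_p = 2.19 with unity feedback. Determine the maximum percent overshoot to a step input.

Closed-loop characteristic equation: s² + 5.4s + 12.7 = 0, so ω_n = 3.564 rad/s and ζ = 5.4/(2·3.564) = 0.7576.
%OS = 100·exp(−πζ/√(1−ζ²)) = 100·exp(−π·0.7576/√0.4261) = 2.61%.

2.61%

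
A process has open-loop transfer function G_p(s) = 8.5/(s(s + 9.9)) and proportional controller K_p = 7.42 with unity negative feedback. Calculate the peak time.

T_p = 0.506 s

Closed-loop characteristic equation: s² + 9.9s + 63.07 = 0, so ω_n = 7.942 rad/s and ζ = 9.9/(2·7.942) = 0.6233.
Damped frequency ω_d = ω_n√(1−ζ²) = 6.21 rad/s, so peak time T_p = π/ω_d = 0.506 s.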